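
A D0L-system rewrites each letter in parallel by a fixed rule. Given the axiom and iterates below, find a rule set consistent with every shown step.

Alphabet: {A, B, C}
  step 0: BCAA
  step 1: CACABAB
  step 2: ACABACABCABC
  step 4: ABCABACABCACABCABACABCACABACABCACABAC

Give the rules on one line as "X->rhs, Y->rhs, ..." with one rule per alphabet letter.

  step 1 ⇒ step 2: CACABAB ⇒ AC·AB·AC·AB·C·AB·C
    A ↦ AB
    B ↦ C
    C ↦ AC

A->AB, B->C, C->AC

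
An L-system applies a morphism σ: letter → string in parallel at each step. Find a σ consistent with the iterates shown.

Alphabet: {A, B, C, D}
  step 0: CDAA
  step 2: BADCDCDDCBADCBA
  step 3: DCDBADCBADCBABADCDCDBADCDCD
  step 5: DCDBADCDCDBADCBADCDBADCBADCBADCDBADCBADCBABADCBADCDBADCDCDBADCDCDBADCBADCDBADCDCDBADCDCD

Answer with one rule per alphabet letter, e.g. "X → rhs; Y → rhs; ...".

  step 2 ⇒ step 3: BADCDCDDCBADCBA ⇒ D·CD·BA·DC·BA·DC·BA·BA·DC·D·CD·BA·DC·D·CD
    A ↦ CD
    B ↦ D
    C ↦ DC
    D ↦ BA

A->CD, B->D, C->DC, D->BA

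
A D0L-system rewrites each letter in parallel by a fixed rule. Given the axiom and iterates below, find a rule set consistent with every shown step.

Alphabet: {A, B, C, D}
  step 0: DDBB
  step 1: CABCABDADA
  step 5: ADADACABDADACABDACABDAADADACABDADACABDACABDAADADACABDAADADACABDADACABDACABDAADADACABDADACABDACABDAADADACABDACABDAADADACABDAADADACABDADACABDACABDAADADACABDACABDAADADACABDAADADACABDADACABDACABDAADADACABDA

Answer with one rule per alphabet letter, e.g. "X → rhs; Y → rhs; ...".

  step 0 ⇒ step 1: DDBB ⇒ CAB·CAB·DA·DA
    B ↦ DA
    D ↦ CAB
    A ↦ DA  (constrained at step 1)
    C ↦ A  (constrained at step 1)

A->DA, B->DA, C->A, D->CAB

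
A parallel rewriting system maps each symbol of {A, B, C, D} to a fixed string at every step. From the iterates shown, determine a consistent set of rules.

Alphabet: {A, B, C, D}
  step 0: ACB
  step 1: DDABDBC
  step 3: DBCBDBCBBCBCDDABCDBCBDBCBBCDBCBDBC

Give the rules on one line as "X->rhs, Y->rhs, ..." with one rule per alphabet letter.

  step 0 ⇒ step 1: ACB ⇒ DDA·B·DBC
    A ↦ DDA
    B ↦ DBC
    C ↦ B
    D ↦ BC  (constrained at step 1)

A->DDA, B->DBC, C->B, D->BC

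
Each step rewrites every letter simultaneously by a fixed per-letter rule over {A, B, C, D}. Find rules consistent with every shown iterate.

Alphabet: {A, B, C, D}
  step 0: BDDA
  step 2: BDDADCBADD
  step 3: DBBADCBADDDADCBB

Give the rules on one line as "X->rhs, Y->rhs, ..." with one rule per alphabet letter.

  step 2 ⇒ step 3: BDDADCBADD ⇒ D·B·B·ADC·B·ADD·D·ADC·B·B
    A ↦ ADC
    B ↦ D
    C ↦ ADD
    D ↦ B

A->ADC, B->D, C->ADD, D->B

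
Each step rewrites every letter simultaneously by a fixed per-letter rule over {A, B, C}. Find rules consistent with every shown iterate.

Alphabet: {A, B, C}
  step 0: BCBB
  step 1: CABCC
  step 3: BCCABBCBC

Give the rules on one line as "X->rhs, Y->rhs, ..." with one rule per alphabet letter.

  step 0 ⇒ step 1: BCBB ⇒ C·AB·C·C
    B ↦ C
    C ↦ AB
    A ↦ B  (constrained at step 1)

A->B, B->C, C->AB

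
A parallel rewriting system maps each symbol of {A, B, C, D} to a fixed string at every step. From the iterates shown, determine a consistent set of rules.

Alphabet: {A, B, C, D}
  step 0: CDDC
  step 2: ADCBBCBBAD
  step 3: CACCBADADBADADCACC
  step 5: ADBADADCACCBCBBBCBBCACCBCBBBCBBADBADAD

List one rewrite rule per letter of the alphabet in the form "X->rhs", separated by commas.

  step 2 ⇒ step 3: ADCBBCBBAD ⇒ C·ACC·B·AD·AD·B·AD·AD·C·ACC
    A ↦ C
    B ↦ AD
    C ↦ B
    D ↦ ACC

A->C, B->AD, C->B, D->ACC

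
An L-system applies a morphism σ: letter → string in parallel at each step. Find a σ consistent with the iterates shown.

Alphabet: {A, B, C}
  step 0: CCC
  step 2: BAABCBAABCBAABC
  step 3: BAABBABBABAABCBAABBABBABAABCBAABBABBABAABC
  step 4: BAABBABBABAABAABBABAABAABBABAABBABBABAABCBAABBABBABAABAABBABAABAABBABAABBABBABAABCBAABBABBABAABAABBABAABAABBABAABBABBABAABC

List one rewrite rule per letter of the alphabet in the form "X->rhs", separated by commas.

A->BBA, B->BAA, C->BC

  step 3 ⇒ step 4: BAABBABBABAABCBAABBABBABAABCBAABBABBABAABC ⇒ BAA·BBA·BBA·BAA·BAA·BBA·BAA·BAA·BBA·BAA·BBA·BBA·BAA·BC·BAA·BBA·BBA·BAA·BAA·BBA·BAA·BAA·BBA·BAA·BBA·BBA·BAA·BC·BAA·BBA·BBA·BAA·BAA·BBA·BAA·BAA·BBA·BAA·BBA·BBA·BAA·BC
    A ↦ BBA
    B ↦ BAA
    C ↦ BC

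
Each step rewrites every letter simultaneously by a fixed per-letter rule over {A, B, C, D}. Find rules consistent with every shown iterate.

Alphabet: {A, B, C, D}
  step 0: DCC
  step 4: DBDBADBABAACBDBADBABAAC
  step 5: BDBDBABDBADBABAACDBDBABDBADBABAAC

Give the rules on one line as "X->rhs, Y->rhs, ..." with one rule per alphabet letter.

  step 4 ⇒ step 5: DBDBADBABAACBDBADBABAAC ⇒ B·D·B·D·BA·B·D·BA·D·BA·BA·AC·D·B·D·BA·B·D·BA·D·BA·BA·AC
    A ↦ BA
    B ↦ D
    C ↦ AC
    D ↦ B

A->BA, B->D, C->AC, D->B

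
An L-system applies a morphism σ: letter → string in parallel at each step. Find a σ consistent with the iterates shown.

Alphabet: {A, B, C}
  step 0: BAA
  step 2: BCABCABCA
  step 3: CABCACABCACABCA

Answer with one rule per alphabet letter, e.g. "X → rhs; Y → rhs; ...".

A->CA, B->CA, C->B

  step 2 ⇒ step 3: BCABCABCA ⇒ CA·B·CA·CA·B·CA·CA·B·CA
    A ↦ CA
    B ↦ CA
    C ↦ B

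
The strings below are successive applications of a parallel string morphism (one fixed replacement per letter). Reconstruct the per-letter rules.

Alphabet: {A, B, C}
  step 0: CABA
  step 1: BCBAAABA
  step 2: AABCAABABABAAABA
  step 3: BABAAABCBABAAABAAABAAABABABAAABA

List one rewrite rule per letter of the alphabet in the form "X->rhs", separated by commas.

  step 2 ⇒ step 3: AABCAABABABAAABA ⇒ BA·BA·AA·BC·BA·BA·AA·BA·AA·BA·AA·BA·BA·BA·AA·BA
    A ↦ BA
    B ↦ AA
    C ↦ BC

A->BA, B->AA, C->BC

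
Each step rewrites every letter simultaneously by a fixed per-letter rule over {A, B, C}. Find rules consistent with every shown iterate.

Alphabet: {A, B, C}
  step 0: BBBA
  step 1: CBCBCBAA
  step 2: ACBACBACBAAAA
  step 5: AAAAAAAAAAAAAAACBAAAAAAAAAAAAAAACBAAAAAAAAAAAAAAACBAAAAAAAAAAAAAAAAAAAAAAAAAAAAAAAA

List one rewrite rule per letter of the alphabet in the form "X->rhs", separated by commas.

  step 1 ⇒ step 2: CBCBCBAA ⇒ A·CB·A·CB·A·CB·AA·AA
    A ↦ AA
    B ↦ CB
    C ↦ A

A->AA, B->CB, C->A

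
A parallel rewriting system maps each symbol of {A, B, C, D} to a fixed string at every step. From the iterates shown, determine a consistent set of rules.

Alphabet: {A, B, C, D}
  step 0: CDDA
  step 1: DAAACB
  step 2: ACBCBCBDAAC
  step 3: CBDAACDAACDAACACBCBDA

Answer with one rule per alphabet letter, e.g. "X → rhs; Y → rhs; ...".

  step 2 ⇒ step 3: ACBCBCBDAAC ⇒ CB·DA·AC·DA·AC·DA·AC·A·CB·CB·DA
    A ↦ CB
    B ↦ AC
    C ↦ DA
    D ↦ A

A->CB, B->AC, C->DA, D->A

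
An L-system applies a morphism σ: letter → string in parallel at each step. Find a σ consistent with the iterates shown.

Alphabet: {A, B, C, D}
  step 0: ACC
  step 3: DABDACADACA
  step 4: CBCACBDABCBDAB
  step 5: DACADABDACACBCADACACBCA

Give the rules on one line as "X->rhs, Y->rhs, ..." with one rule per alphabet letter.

A->B, B->CA, C->DA, D->C

  step 4 ⇒ step 5: CBCACBDABCBDAB ⇒ DA·CA·DA·B·DA·CA·C·B·CA·DA·CA·C·B·CA
    A ↦ B
    B ↦ CA
    C ↦ DA
    D ↦ C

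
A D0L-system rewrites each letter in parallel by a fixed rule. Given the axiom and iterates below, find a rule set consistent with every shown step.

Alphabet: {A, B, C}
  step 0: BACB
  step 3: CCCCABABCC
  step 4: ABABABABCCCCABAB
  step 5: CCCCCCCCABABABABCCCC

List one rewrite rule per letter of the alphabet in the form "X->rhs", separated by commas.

  step 4 ⇒ step 5: ABABABABCCCCABAB ⇒ C·C·C·C·C·C·C·C·AB·AB·AB·AB·C·C·C·C
    A ↦ C
    B ↦ C
    C ↦ AB

A->C, B->C, C->AB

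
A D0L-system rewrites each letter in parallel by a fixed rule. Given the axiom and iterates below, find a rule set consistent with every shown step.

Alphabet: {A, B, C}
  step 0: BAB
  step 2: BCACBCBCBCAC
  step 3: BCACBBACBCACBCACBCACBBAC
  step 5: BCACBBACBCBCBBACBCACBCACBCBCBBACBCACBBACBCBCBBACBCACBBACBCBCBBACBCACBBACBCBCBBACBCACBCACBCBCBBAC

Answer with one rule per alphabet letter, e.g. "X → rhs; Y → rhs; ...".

A->BB, B->BC, C->AC

  step 2 ⇒ step 3: BCACBCBCBCAC ⇒ BC·AC·BB·AC·BC·AC·BC·AC·BC·AC·BB·AC
    A ↦ BB
    B ↦ BC
    C ↦ AC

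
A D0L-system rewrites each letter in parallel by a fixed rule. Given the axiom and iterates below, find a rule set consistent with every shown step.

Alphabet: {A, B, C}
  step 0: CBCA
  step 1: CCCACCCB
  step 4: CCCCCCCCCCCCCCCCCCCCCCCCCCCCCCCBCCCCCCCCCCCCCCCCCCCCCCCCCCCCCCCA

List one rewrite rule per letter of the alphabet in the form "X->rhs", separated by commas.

  step 0 ⇒ step 1: CBCA ⇒ CC·CA·CC·CB
    A ↦ CB
    B ↦ CA
    C ↦ CC

A->CB, B->CA, C->CC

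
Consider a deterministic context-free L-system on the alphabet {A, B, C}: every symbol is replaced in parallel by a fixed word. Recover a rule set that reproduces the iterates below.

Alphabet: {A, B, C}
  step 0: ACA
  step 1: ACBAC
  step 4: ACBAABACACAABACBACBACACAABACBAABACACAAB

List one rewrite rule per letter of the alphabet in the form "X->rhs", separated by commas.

  step 0 ⇒ step 1: ACA ⇒ AC·B·AC
    A ↦ AC
    C ↦ B
    B ↦ AAB  (constrained at step 1)

A->AC, B->AAB, C->B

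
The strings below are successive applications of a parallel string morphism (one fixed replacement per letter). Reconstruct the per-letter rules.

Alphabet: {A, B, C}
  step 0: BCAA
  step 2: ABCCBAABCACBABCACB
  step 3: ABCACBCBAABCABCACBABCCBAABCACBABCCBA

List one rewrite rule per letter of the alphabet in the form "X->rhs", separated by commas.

  step 2 ⇒ step 3: ABCCBAABCACBABCACB ⇒ ABC·A·CB·CB·A·ABC·ABC·A·CB·ABC·CB·A·ABC·A·CB·ABC·CB·A
    A ↦ ABC
    B ↦ A
    C ↦ CB

A->ABC, B->A, C->CB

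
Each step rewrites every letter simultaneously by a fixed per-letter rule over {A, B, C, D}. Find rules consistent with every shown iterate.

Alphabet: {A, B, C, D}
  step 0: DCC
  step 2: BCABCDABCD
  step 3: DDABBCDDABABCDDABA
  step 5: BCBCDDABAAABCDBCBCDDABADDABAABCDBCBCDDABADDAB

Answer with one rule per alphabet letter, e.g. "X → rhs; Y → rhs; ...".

  step 2 ⇒ step 3: BCABCDABCD ⇒ D·DAB·BC·D·DAB·A·BC·D·DAB·A
    A ↦ BC
    B ↦ D
    C ↦ DAB
    D ↦ A

A->BC, B->D, C->DAB, D->A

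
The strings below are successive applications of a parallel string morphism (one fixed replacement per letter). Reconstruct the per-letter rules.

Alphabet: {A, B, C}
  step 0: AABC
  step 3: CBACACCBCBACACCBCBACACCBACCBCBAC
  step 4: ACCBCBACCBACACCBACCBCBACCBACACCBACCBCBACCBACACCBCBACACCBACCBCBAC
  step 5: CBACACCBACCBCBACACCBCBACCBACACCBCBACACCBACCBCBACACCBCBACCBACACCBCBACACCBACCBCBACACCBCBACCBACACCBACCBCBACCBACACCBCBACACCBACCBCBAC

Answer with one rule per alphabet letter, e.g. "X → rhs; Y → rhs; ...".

  step 4 ⇒ step 5: ACCBCBACCBACACCBACCBCBACCBACACCBACCBCBACCBACACCBCBACACCBACCBCBAC ⇒ CB·AC·AC·CB·AC·CB·CB·AC·AC·CB·CB·AC·CB·AC·AC·CB·CB·AC·AC·CB·AC·CB·CB·AC·AC·CB·CB·AC·CB·AC·AC·CB·CB·AC·AC·CB·AC·CB·CB·AC·AC·CB·CB·AC·CB·AC·AC·CB·AC·CB·CB·AC·CB·AC·AC·CB·CB·AC·AC·CB·AC·CB·CB·AC
    A ↦ CB
    B ↦ CB
    C ↦ AC

A->CB, B->CB, C->AC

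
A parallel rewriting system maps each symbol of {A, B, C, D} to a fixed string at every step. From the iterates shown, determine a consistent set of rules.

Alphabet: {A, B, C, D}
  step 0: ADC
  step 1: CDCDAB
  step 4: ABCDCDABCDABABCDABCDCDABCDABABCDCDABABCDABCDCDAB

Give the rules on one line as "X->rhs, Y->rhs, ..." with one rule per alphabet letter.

  step 0 ⇒ step 1: ADC ⇒ CD·CD·AB
    A ↦ CD
    C ↦ AB
    D ↦ CD
    B ↦ AB  (constrained at step 1)

A->CD, B->AB, C->AB, D->CD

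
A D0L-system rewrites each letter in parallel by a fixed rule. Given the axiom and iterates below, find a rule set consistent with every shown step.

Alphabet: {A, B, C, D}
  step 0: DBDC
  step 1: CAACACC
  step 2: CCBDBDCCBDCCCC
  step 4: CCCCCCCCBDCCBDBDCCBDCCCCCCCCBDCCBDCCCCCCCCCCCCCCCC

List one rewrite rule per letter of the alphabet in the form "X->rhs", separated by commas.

A->BD, B->A, C->CC, D->CA

  step 1 ⇒ step 2: CAACACC ⇒ CC·BD·BD·CC·BD·CC·CC
    A ↦ BD
    C ↦ CC
  step 0 ⇒ step 1: DBDC ⇒ CA·A·CA·CC
    B ↦ A
  step 0 ⇒ step 1: DBDC ⇒ CA·A·CA·CC
    D ↦ CA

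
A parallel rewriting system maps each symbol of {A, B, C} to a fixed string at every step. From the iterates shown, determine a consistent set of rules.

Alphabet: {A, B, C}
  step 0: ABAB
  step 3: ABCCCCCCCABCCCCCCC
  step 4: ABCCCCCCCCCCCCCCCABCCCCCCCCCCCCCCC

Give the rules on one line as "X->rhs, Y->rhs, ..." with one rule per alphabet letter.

  step 3 ⇒ step 4: ABCCCCCCCABCCCCCCC ⇒ AB·C·CC·CC·CC·CC·CC·CC·CC·AB·C·CC·CC·CC·CC·CC·CC·CC
    A ↦ AB
    B ↦ C
    C ↦ CC

A->AB, B->C, C->CC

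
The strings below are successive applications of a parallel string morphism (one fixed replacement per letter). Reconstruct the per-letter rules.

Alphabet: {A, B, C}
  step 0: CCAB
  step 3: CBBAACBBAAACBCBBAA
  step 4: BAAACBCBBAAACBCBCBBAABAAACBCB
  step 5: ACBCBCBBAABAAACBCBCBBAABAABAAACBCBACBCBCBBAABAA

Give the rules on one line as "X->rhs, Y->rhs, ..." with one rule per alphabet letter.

  step 4 ⇒ step 5: BAAACBCBBAAACBCBCBBAABAAACBCB ⇒ A·CB·CB·CB·BA·A·BA·A·A·CB·CB·CB·BA·A·BA·A·BA·A·A·CB·CB·A·CB·CB·CB·BA·A·BA·A
    A ↦ CB
    B ↦ A
    C ↦ BA

A->CB, B->A, C->BA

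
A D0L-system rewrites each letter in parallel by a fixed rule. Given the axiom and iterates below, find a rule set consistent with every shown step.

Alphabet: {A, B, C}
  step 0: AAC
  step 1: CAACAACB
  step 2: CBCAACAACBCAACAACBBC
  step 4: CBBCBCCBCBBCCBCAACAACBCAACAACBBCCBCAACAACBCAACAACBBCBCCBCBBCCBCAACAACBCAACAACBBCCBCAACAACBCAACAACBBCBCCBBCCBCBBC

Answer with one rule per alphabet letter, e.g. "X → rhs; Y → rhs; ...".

A->CAA, B->BC, C->CB

  step 1 ⇒ step 2: CAACAACB ⇒ CB·CAA·CAA·CB·CAA·CAA·CB·BC
    A ↦ CAA
    B ↦ BC
    C ↦ CB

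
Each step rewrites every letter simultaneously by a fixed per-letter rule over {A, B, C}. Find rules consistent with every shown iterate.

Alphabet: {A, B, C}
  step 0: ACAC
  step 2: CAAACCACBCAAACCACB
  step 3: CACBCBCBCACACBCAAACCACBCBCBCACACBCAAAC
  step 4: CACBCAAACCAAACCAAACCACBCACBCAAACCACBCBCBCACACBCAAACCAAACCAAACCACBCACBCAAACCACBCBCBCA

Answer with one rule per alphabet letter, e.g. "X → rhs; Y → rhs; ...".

A->CB, B->AAC, C->CA

  step 3 ⇒ step 4: CACBCBCBCACACBCAAACCACBCBCBCACACBCAAAC ⇒ CA·CB·CA·AAC·CA·AAC·CA·AAC·CA·CB·CA·CB·CA·AAC·CA·CB·CB·CB·CA·CA·CB·CA·AAC·CA·AAC·CA·AAC·CA·CB·CA·CB·CA·AAC·CA·CB·CB·CB·CA
    A ↦ CB
    B ↦ AAC
    C ↦ CA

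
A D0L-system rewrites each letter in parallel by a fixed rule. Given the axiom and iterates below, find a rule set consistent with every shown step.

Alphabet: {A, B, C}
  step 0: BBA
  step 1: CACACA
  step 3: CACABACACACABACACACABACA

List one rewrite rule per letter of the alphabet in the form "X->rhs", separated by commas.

  step 0 ⇒ step 1: BBA ⇒ CA·CA·CA
    A ↦ CA
    B ↦ CA
    C ↦ BA  (constrained at step 1)

A->CA, B->CA, C->BA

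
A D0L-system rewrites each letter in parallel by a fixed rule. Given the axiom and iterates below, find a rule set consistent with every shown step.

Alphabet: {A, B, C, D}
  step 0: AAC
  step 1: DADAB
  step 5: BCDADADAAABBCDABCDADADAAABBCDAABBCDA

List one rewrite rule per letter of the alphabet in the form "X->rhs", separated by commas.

A->DA, B->A, C->B, D->BC

  step 0 ⇒ step 1: AAC ⇒ DA·DA·B
    A ↦ DA
    C ↦ B
    B ↦ A  (constrained at step 1)
    D ↦ BC  (constrained at step 1)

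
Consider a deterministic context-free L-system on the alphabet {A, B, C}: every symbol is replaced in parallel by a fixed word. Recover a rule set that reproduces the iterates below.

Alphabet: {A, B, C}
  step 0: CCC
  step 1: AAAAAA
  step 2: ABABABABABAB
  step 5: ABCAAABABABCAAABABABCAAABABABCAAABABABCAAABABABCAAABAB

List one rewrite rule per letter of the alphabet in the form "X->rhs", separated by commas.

A->AB, B->C, C->AA

  step 1 ⇒ step 2: AAAAAA ⇒ AB·AB·AB·AB·AB·AB
    A ↦ AB
    B ↦ C  (constrained at step 2)
  step 0 ⇒ step 1: CCC ⇒ AA·AA·AA
    C ↦ AA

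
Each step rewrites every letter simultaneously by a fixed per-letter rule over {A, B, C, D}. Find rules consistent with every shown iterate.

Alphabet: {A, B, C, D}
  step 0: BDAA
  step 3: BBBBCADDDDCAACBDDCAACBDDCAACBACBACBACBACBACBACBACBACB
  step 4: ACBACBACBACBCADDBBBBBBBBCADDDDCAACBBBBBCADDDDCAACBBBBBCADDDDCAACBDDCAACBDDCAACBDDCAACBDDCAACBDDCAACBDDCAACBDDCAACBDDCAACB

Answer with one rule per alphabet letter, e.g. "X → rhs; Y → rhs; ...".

  step 3 ⇒ step 4: BBBBCADDDDCAACBDDCAACBDDCAACBACBACBACBACBACBACBACBACB ⇒ ACB·ACB·ACB·ACB·CA·DD·BB·BB·BB·BB·CA·DD·DD·CA·ACB·BB·BB·CA·DD·DD·CA·ACB·BB·BB·CA·DD·DD·CA·ACB·DD·CA·ACB·DD·CA·ACB·DD·CA·ACB·DD·CA·ACB·DD·CA·ACB·DD·CA·ACB·DD·CA·ACB·DD·CA·ACB
    A ↦ DD
    B ↦ ACB
    C ↦ CA
    D ↦ BB

A->DD, B->ACB, C->CA, D->BB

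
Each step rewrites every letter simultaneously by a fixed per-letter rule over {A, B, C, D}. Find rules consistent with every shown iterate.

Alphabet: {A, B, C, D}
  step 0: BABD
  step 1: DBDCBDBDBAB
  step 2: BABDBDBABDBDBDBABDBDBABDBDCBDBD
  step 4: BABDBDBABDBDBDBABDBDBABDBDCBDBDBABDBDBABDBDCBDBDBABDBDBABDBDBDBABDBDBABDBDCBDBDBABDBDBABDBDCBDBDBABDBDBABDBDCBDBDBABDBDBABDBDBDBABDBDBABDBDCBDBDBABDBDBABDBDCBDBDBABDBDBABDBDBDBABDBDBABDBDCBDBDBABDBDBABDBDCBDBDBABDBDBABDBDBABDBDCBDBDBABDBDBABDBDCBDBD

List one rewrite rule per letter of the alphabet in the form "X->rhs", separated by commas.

A->CB, B->DBD, C->DB, D->BAB

  step 1 ⇒ step 2: DBDCBDBDBAB ⇒ BAB·DBD·BAB·DB·DBD·BAB·DBD·BAB·DBD·CB·DBD
    A ↦ CB
    B ↦ DBD
    C ↦ DB
    D ↦ BAB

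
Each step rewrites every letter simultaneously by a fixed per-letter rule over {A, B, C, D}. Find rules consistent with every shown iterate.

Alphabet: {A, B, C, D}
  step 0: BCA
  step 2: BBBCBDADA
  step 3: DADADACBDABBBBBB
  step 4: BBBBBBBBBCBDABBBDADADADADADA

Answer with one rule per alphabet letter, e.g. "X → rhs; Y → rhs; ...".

  step 3 ⇒ step 4: DADADACBDABBBBBB ⇒ BB·B·BB·B·BB·B·CB·DA·BB·B·DA·DA·DA·DA·DA·DA
    A ↦ B
    B ↦ DA
    C ↦ CB
    D ↦ BB

A->B, B->DA, C->CB, D->BB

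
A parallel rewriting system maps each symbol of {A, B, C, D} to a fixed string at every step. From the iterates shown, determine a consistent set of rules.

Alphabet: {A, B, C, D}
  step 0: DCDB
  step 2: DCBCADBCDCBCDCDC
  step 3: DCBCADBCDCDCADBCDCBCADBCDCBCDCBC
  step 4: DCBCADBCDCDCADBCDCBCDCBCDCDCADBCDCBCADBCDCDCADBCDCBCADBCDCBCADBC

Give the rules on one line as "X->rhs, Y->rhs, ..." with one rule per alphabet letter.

A->DC, B->AD, C->BC, D->DC

  step 3 ⇒ step 4: DCBCADBCDCDCADBCDCBCADBCDCBCDCBC ⇒ DC·BC·AD·BC·DC·DC·AD·BC·DC·BC·DC·BC·DC·DC·AD·BC·DC·BC·AD·BC·DC·DC·AD·BC·DC·BC·AD·BC·DC·BC·AD·BC
    A ↦ DC
    B ↦ AD
    C ↦ BC
    D ↦ DC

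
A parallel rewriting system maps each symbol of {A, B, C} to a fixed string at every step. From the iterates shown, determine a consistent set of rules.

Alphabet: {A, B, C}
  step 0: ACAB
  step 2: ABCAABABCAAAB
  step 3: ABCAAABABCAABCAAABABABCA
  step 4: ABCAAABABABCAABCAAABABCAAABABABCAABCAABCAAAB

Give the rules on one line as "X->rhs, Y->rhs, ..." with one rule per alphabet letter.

A->AB, B->CA, C->A

  step 3 ⇒ step 4: ABCAAABABCAABCAAABABABCA ⇒ AB·CA·A·AB·AB·AB·CA·AB·CA·A·AB·AB·CA·A·AB·AB·AB·CA·AB·CA·AB·CA·A·AB
    A ↦ AB
    B ↦ CA
    C ↦ A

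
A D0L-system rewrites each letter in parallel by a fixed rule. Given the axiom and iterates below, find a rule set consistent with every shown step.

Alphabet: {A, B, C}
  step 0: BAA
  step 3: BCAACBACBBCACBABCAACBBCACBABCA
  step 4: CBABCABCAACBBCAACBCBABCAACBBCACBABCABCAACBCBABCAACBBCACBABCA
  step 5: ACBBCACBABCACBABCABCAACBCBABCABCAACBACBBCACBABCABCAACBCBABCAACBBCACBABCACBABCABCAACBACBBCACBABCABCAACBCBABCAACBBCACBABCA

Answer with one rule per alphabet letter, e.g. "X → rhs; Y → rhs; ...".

  step 4 ⇒ step 5: CBABCABCAACBBCAACBCBABCAACBBCACBABCABCAACBCBABCAACBBCACBABCA ⇒ A·CB·BCA·CB·A·BCA·CB·A·BCA·BCA·A·CB·CB·A·BCA·BCA·A·CB·A·CB·BCA·CB·A·BCA·BCA·A·CB·CB·A·BCA·A·CB·BCA·CB·A·BCA·CB·A·BCA·BCA·A·CB·A·CB·BCA·CB·A·BCA·BCA·A·CB·CB·A·BCA·A·CB·BCA·CB·A·BCA
    A ↦ BCA
    B ↦ CB
    C ↦ A

A->BCA, B->CB, C->A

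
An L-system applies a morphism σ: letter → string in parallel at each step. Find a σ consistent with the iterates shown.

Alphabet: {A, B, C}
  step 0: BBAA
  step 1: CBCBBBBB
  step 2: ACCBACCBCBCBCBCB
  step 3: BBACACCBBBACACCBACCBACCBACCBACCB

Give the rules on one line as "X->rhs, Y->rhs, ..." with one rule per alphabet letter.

  step 2 ⇒ step 3: ACCBACCBCBCBCBCB ⇒ BB·AC·AC·CB·BB·AC·AC·CB·AC·CB·AC·CB·AC·CB·AC·CB
    A ↦ BB
    B ↦ CB
    C ↦ AC

A->BB, B->CB, C->AC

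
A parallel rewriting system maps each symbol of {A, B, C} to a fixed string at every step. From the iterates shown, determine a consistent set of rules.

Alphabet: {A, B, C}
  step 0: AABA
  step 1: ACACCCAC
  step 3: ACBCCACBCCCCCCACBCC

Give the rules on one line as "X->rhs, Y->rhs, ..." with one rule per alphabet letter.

  step 0 ⇒ step 1: AABA ⇒ AC·AC·CC·AC
    A ↦ AC
    B ↦ CC
    C ↦ B  (constrained at step 1)

A->AC, B->CC, C->B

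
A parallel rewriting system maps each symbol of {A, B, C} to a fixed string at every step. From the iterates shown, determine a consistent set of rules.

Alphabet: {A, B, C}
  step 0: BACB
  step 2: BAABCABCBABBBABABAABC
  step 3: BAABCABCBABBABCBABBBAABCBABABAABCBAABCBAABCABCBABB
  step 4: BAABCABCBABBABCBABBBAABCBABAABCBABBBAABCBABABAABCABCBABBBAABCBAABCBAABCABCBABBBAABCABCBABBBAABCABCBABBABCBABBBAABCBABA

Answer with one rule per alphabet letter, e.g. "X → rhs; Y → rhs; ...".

  step 3 ⇒ step 4: BAABCABCBABBABCBABBBAABCBABABAABCBAABCBAABCABCBABB ⇒ BA·ABC·ABC·BA·BB·ABC·BA·BB·BA·ABC·BA·BA·ABC·BA·BB·BA·ABC·BA·BA·BA·ABC·ABC·BA·BB·BA·ABC·BA·ABC·BA·ABC·ABC·BA·BB·BA·ABC·ABC·BA·BB·BA·ABC·ABC·BA·BB·ABC·BA·BB·BA·ABC·BA·BA
    A ↦ ABC
    B ↦ BA
    C ↦ BB

A->ABC, B->BA, C->BB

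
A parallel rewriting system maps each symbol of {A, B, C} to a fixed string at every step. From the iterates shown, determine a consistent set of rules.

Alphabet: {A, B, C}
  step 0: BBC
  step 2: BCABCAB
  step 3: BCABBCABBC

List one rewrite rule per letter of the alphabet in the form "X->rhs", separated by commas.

  step 2 ⇒ step 3: BCABCAB ⇒ BC·A·B·BC·A·B·BC
    A ↦ B
    B ↦ BC
    C ↦ A

A->B, B->BC, C->A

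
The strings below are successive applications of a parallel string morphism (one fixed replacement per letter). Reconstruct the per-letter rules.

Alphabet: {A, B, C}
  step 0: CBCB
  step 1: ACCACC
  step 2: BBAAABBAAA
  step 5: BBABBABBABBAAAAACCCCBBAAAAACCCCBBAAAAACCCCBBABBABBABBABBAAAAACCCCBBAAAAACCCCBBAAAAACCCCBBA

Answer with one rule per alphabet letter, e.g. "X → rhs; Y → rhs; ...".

A->BBA, B->CC, C->A

  step 1 ⇒ step 2: ACCACC ⇒ BBA·A·A·BBA·A·A
    A ↦ BBA
    C ↦ A
  step 0 ⇒ step 1: CBCB ⇒ A·CC·A·CC
    B ↦ CC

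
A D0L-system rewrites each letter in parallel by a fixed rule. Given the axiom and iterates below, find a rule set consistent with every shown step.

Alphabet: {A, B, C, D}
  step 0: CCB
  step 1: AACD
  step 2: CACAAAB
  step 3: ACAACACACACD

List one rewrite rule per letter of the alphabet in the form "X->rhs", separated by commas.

  step 2 ⇒ step 3: CACAAAB ⇒ A·CA·A·CA·CA·CA·CD
    A ↦ CA
    B ↦ CD
    C ↦ A
  step 1 ⇒ step 2: AACD ⇒ CA·CA·A·AB
    D ↦ AB

A->CA, B->CD, C->A, D->AB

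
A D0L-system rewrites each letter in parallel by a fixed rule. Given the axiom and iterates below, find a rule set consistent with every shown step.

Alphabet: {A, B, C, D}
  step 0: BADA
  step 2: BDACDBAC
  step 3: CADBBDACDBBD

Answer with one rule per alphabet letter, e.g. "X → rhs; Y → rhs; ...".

A->DB, B->C, C->BD, D->A

  step 2 ⇒ step 3: BDACDBAC ⇒ C·A·DB·BD·A·C·DB·BD
    A ↦ DB
    B ↦ C
    C ↦ BD
    D ↦ A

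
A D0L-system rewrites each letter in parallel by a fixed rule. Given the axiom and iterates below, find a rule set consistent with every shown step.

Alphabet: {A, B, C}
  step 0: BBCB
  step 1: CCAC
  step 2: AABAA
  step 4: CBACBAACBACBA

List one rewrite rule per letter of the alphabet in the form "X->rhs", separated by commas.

  step 1 ⇒ step 2: CCAC ⇒ A·A·BA·A
    A ↦ BA
    C ↦ A
  step 0 ⇒ step 1: BBCB ⇒ C·C·A·C
    B ↦ C

A->BA, B->C, C->A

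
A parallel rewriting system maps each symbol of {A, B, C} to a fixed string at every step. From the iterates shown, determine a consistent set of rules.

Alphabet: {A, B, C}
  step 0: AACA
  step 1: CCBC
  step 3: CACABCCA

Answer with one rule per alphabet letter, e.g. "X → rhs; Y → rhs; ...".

A->C, B->CA, C->B

  step 0 ⇒ step 1: AACA ⇒ C·C·B·C
    A ↦ C
    C ↦ B
    B ↦ CA  (constrained at step 1)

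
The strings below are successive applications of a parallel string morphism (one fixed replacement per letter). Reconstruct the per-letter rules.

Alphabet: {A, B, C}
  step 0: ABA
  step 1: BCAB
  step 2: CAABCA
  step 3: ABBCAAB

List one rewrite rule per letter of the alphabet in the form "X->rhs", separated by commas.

  step 2 ⇒ step 3: CAABCA ⇒ A·B·B·CA·A·B
    A ↦ B
    B ↦ CA
    C ↦ A

A->B, B->CA, C->A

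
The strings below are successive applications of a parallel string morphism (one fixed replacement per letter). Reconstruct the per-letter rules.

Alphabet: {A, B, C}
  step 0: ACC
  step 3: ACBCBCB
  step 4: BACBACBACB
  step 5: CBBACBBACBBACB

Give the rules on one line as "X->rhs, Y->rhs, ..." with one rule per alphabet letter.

  step 4 ⇒ step 5: BACBACBACB ⇒ CB·B·A·CB·B·A·CB·B·A·CB
    A ↦ B
    B ↦ CB
    C ↦ A

A->B, B->CB, C->A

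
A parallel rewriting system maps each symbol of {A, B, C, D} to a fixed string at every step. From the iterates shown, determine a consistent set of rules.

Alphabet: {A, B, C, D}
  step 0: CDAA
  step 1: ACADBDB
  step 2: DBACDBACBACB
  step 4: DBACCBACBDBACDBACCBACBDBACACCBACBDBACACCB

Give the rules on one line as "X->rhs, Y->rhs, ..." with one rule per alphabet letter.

A->DB, B->CB, C->AC, D->A

  step 1 ⇒ step 2: ACADBDB ⇒ DB·AC·DB·A·CB·A·CB
    A ↦ DB
    B ↦ CB
    C ↦ AC
    D ↦ A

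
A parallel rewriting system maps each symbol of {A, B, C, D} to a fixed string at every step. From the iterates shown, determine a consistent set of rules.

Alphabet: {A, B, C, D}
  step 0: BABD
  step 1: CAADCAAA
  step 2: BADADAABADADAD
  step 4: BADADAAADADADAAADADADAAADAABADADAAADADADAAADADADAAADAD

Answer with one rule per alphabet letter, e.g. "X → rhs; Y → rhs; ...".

  step 1 ⇒ step 2: CAADCAAA ⇒ B·AD·AD·AA·B·AD·AD·AD
    A ↦ AD
    C ↦ B
    D ↦ AA
  step 0 ⇒ step 1: BABD ⇒ CA·AD·CA·AA
    B ↦ CA

A->AD, B->CA, C->B, D->AA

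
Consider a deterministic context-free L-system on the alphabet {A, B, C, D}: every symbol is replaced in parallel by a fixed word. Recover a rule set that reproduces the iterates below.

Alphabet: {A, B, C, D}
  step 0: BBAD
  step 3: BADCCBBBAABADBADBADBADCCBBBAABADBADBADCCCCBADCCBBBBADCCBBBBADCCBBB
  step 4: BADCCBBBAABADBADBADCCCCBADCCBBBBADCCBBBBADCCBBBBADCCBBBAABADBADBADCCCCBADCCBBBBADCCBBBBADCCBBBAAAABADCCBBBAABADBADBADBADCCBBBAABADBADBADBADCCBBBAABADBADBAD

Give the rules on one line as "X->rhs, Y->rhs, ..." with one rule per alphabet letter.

A->CC, B->BAD, C->A, D->BBB

  step 3 ⇒ step 4: BADCCBBBAABADBADBADBADCCBBBAABADBADBADCCCCBADCCBBBBADCCBBBBADCCBBB ⇒ BAD·CC·BBB·A·A·BAD·BAD·BAD·CC·CC·BAD·CC·BBB·BAD·CC·BBB·BAD·CC·BBB·BAD·CC·BBB·A·A·BAD·BAD·BAD·CC·CC·BAD·CC·BBB·BAD·CC·BBB·BAD·CC·BBB·A·A·A·A·BAD·CC·BBB·A·A·BAD·BAD·BAD·BAD·CC·BBB·A·A·BAD·BAD·BAD·BAD·CC·BBB·A·A·BAD·BAD·BAD
    A ↦ CC
    B ↦ BAD
    C ↦ A
    D ↦ BBB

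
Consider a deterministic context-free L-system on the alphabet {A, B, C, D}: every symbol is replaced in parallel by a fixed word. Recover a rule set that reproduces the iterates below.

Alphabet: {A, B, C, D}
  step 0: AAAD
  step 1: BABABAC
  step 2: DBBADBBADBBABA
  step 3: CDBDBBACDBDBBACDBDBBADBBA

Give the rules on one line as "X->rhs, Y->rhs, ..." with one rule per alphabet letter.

  step 2 ⇒ step 3: DBBADBBADBBABA ⇒ C·DB·DB·BA·C·DB·DB·BA·C·DB·DB·BA·DB·BA
    A ↦ BA
    B ↦ DB
    D ↦ C
  step 1 ⇒ step 2: BABABAC ⇒ DB·BA·DB·BA·DB·BA·BA
    C ↦ BA

A->BA, B->DB, C->BA, D->C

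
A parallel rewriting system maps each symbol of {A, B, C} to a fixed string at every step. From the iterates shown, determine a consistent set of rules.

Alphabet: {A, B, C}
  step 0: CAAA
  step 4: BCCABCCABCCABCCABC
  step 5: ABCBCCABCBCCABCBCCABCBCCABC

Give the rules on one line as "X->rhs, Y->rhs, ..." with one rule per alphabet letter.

A->C, B->A, C->BC

  step 4 ⇒ step 5: BCCABCCABCCABCCABC ⇒ A·BC·BC·C·A·BC·BC·C·A·BC·BC·C·A·BC·BC·C·A·BC
    A ↦ C
    B ↦ A
    C ↦ BC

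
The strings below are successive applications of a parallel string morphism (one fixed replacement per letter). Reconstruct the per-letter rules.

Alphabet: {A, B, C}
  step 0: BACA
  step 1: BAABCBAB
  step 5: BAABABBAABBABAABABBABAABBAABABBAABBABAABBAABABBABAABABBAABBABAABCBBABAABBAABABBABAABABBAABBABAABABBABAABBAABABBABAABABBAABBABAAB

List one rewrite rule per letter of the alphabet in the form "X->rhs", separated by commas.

  step 0 ⇒ step 1: BACA ⇒ BA·AB·CB·AB
    A ↦ AB
    B ↦ BA
    C ↦ CB

A->AB, B->BA, C->CB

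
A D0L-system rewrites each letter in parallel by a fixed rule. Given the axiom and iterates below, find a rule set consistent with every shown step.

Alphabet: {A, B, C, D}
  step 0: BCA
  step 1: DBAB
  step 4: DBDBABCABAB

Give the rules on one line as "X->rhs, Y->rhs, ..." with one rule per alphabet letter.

A->B, B->D, C->BA, D->CA

  step 0 ⇒ step 1: BCA ⇒ D·BA·B
    A ↦ B
    B ↦ D
    C ↦ BA
    D ↦ CA  (constrained at step 1)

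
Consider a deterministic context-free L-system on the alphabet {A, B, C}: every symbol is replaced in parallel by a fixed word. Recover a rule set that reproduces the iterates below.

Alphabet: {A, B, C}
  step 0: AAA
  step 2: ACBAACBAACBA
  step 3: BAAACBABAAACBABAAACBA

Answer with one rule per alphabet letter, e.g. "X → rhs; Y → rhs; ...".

A->BA, B->AC, C->A

  step 2 ⇒ step 3: ACBAACBAACBA ⇒ BA·A·AC·BA·BA·A·AC·BA·BA·A·AC·BA
    A ↦ BA
    B ↦ AC
    C ↦ A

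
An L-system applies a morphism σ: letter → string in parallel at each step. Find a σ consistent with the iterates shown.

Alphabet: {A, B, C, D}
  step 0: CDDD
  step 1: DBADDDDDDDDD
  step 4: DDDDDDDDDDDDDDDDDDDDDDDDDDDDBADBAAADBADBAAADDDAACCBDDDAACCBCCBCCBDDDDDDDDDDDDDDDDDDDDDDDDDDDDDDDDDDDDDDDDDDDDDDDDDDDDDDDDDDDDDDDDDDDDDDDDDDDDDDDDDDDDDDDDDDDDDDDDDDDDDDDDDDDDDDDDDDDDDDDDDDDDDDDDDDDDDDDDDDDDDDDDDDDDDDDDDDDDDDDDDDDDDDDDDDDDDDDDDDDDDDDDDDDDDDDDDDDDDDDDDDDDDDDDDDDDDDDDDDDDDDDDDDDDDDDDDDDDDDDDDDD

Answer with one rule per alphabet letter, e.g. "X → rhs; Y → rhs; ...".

A->CCB, B->AA, C->DBA, D->DDD

  step 0 ⇒ step 1: CDDD ⇒ DBA·DDD·DDD·DDD
    C ↦ DBA
    D ↦ DDD
    A ↦ CCB  (constrained at step 1)
    B ↦ AA  (constrained at step 1)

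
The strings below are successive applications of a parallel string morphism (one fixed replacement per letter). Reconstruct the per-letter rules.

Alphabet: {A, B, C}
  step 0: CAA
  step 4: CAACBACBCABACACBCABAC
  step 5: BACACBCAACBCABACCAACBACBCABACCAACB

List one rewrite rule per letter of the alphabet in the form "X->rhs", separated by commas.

  step 4 ⇒ step 5: CAACBACBCABACACBCABAC ⇒ B·AC·AC·B·CA·AC·B·CA·B·AC·CA·AC·B·AC·B·CA·B·AC·CA·AC·B
    A ↦ AC
    B ↦ CA
    C ↦ B

A->AC, B->CA, C->B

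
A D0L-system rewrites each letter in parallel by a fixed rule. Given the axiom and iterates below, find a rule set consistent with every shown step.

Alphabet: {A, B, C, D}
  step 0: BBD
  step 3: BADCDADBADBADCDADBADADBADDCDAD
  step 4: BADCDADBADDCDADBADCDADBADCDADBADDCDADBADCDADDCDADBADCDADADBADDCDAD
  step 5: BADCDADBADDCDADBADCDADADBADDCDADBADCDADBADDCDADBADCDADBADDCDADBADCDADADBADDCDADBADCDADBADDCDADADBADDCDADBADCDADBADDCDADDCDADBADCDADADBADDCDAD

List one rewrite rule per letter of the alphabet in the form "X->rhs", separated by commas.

  step 4 ⇒ step 5: BADCDADBADDCDADBADCDADBADCDADBADDCDADBADCDADDCDADBADCDADADBADDCDAD ⇒ BA·DCD·AD·B·AD·DCD·AD·BA·DCD·AD·AD·B·AD·DCD·AD·BA·DCD·AD·B·AD·DCD·AD·BA·DCD·AD·B·AD·DCD·AD·BA·DCD·AD·AD·B·AD·DCD·AD·BA·DCD·AD·B·AD·DCD·AD·AD·B·AD·DCD·AD·BA·DCD·AD·B·AD·DCD·AD·DCD·AD·BA·DCD·AD·AD·B·AD·DCD·AD
    A ↦ DCD
    B ↦ BA
    C ↦ B
    D ↦ AD

A->DCD, B->BA, C->B, D->AD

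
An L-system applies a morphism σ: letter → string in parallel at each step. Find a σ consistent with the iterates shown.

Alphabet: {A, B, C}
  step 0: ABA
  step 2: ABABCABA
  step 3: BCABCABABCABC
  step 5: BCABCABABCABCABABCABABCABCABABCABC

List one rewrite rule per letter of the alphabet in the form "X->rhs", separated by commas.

  step 2 ⇒ step 3: ABABCABA ⇒ BC·A·BC·A·BA·BC·A·BC
    A ↦ BC
    B ↦ A
    C ↦ BA

A->BC, B->A, C->BA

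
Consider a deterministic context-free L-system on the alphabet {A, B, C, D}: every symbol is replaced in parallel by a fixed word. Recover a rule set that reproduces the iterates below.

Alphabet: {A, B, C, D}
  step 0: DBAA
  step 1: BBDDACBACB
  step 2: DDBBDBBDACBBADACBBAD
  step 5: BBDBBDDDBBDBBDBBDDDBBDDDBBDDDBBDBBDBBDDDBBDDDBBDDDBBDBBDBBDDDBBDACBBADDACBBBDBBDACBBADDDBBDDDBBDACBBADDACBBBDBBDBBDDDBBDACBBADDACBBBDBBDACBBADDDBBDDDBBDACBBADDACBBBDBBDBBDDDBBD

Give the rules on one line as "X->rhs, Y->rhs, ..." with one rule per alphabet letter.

  step 1 ⇒ step 2: BBDDACBACB ⇒ D·D·BBD·BBD·ACB·BA·D·ACB·BA·D
    A ↦ ACB
    B ↦ D
    C ↦ BA
    D ↦ BBD

A->ACB, B->D, C->BA, D->BBD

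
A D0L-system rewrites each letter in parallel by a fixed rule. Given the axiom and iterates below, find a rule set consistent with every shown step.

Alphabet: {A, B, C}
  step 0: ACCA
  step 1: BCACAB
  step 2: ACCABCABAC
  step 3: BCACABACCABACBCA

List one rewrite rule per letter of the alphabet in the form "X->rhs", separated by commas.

  step 2 ⇒ step 3: ACCABCABAC ⇒ B·CA·CA·B·AC·CA·B·AC·B·CA
    A ↦ B
    B ↦ AC
    C ↦ CA

A->B, B->AC, C->CA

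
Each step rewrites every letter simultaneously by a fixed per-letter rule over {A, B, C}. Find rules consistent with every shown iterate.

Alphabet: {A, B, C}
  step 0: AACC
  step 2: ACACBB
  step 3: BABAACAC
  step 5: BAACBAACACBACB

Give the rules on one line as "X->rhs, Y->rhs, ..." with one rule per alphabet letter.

A->B, B->AC, C->A

  step 2 ⇒ step 3: ACACBB ⇒ B·A·B·A·AC·AC
    A ↦ B
    B ↦ AC
    C ↦ A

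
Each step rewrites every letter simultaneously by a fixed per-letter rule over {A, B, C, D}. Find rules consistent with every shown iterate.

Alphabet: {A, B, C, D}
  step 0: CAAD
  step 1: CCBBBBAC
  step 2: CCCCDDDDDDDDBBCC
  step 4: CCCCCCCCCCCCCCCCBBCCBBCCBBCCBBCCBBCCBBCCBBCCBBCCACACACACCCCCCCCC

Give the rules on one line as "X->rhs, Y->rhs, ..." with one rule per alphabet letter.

  step 1 ⇒ step 2: CCBBBBAC ⇒ CC·CC·DD·DD·DD·DD·BB·CC
    A ↦ BB
    B ↦ DD
    C ↦ CC
  step 0 ⇒ step 1: CAAD ⇒ CC·BB·BB·AC
    D ↦ AC

A->BB, B->DD, C->CC, D->AC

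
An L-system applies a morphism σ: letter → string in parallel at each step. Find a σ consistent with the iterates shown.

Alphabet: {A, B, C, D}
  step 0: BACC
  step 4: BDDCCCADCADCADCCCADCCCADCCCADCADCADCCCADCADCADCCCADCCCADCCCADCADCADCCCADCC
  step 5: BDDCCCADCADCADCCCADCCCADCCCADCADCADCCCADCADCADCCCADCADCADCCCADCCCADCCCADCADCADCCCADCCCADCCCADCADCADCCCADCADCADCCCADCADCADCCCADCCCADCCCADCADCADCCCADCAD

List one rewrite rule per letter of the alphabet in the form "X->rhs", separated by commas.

A->C, B->BDD, C->CAD, D->C

  step 4 ⇒ step 5: BDDCCCADCADCADCCCADCCCADCCCADCADCADCCCADCADCADCCCADCCCADCCCADCADCADCCCADCC ⇒ BDD·C·C·CAD·CAD·CAD·C·C·CAD·C·C·CAD·C·C·CAD·CAD·CAD·C·C·CAD·CAD·CAD·C·C·CAD·CAD·CAD·C·C·CAD·C·C·CAD·C·C·CAD·CAD·CAD·C·C·CAD·C·C·CAD·C·C·CAD·CAD·CAD·C·C·CAD·CAD·CAD·C·C·CAD·CAD·CAD·C·C·CAD·C·C·CAD·C·C·CAD·CAD·CAD·C·C·CAD·CAD
    A ↦ C
    B ↦ BDD
    C ↦ CAD
    D ↦ C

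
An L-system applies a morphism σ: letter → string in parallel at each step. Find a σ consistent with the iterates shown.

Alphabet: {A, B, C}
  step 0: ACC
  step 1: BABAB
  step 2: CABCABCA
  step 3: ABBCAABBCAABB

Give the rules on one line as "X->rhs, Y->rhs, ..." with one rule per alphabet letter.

  step 2 ⇒ step 3: CABCABCA ⇒ AB·B·CA·AB·B·CA·AB·B
    A ↦ B
    B ↦ CA
    C ↦ AB

A->B, B->CA, C->AB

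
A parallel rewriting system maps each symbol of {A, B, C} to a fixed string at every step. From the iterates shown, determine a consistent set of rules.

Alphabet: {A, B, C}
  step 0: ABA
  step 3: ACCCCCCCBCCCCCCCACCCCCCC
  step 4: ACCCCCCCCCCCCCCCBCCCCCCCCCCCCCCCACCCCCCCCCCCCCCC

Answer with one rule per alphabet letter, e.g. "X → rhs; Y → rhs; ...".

  step 3 ⇒ step 4: ACCCCCCCBCCCCCCCACCCCCCC ⇒ AC·CC·CC·CC·CC·CC·CC·CC·BC·CC·CC·CC·CC·CC·CC·CC·AC·CC·CC·CC·CC·CC·CC·CC
    A ↦ AC
    B ↦ BC
    C ↦ CC

A->AC, B->BC, C->CC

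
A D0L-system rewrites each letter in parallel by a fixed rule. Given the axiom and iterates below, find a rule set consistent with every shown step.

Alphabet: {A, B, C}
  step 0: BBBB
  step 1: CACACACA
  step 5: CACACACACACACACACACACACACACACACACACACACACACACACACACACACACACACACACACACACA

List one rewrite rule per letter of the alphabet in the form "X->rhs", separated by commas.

A->BB, B->CA, C->B

  step 0 ⇒ step 1: BBBB ⇒ CA·CA·CA·CA
    B ↦ CA
    A ↦ BB  (constrained at step 1)
    C ↦ B  (constrained at step 1)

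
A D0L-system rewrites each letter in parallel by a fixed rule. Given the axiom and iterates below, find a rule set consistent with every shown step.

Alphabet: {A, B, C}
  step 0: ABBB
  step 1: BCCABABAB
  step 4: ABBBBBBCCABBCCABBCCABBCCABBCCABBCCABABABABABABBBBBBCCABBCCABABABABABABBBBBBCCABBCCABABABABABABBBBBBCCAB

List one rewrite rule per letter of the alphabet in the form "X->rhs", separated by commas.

  step 0 ⇒ step 1: ABBB ⇒ BCC·AB·AB·AB
    A ↦ BCC
    B ↦ AB
    C ↦ BB  (constrained at step 1)

A->BCC, B->AB, C->BB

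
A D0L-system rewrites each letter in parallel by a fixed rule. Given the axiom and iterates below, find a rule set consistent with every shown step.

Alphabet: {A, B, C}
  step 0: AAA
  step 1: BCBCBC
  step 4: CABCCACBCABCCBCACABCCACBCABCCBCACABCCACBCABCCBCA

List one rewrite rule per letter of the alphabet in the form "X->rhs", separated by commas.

A->BC, B->CB, C->CA

  step 0 ⇒ step 1: AAA ⇒ BC·BC·BC
    A ↦ BC
    B ↦ CB  (constrained at step 1)
    C ↦ CA  (constrained at step 1)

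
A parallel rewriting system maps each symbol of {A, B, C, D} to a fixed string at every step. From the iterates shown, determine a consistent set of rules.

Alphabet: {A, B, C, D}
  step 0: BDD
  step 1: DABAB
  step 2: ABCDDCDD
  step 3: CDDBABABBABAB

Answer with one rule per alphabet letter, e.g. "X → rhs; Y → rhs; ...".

A->CD, B->D, C->B, D->AB

  step 2 ⇒ step 3: ABCDDCDD ⇒ CD·D·B·AB·AB·B·AB·AB
    A ↦ CD
    B ↦ D
    C ↦ B
    D ↦ AB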